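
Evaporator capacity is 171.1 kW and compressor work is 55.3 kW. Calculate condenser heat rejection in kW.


Q_cond = Q_evap + W
Q_cond = 171.1 + 55.3
Q_cond = 226.4 kW

226.4


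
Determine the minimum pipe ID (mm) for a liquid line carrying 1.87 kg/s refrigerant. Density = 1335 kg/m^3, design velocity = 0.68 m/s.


A = m_dot / (rho * v) = 1.87 / (1335 * 0.68) = 0.002059925094 m^2
d = sqrt(4*A/pi) * 1000
d = 51.2 mm

51.2


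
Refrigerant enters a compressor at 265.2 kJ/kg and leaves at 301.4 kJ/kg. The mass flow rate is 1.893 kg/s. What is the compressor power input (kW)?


dh = 301.4 - 265.2 = 36.2 kJ/kg
W = m_dot * dh = 1.893 * 36.2 = 68.53 kW

68.53


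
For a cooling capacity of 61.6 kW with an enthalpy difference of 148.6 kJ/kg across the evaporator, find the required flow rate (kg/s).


m_dot = Q / dh
m_dot = 61.6 / 148.6
m_dot = 0.4145 kg/s

0.4145


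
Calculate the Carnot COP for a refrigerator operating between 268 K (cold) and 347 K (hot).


dT = 347 - 268 = 79 K
COP_carnot = T_cold / dT = 268 / 79
COP_carnot = 3.392

3.392


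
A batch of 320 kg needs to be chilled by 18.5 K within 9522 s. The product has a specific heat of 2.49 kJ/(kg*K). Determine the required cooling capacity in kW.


Q = m * cp * dT / t
Q = 320 * 2.49 * 18.5 / 9522
Q = 1.548 kW

1.548


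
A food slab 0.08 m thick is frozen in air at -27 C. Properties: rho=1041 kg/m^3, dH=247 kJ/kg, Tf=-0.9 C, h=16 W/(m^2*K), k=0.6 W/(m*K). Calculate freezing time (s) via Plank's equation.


dT = -0.9 - (-27) = 26.1 K
term1 = a/(2h) = 0.08/(2*16) = 0.0025
term2 = a^2/(8k) = 0.08^2/(8*0.6) = 0.001333333333
t = rho*dH*1000/dT * (term1 + term2)
t = 1041*247*1000/26.1 * (0.0025 + 0.001333333333)
t = 37765 s

37765


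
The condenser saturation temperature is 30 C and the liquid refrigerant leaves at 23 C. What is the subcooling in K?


Subcooling = T_cond - T_liquid
Subcooling = 30 - 23
Subcooling = 7 K

7


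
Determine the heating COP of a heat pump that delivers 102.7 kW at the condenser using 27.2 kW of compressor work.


COP_hp = Q_cond / W
COP_hp = 102.7 / 27.2
COP_hp = 3.776

3.776


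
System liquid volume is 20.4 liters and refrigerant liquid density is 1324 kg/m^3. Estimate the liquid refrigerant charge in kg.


Charge = V * rho / 1000
Charge = 20.4 * 1324 / 1000
Charge = 27.01 kg

27.01


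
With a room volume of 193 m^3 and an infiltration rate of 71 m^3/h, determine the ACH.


ACH = flow / volume
ACH = 71 / 193
ACH = 0.368

0.368


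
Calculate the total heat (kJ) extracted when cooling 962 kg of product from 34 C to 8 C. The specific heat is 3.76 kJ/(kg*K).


dT = 34 - (8) = 26 K
Q = m * cp * dT = 962 * 3.76 * 26
Q = 94045 kJ

94045


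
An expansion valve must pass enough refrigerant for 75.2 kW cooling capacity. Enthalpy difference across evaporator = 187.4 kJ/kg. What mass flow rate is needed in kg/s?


m_dot = Q / dh
m_dot = 75.2 / 187.4
m_dot = 0.4013 kg/s

0.4013


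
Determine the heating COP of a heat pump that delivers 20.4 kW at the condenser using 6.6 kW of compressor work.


COP_hp = Q_cond / W
COP_hp = 20.4 / 6.6
COP_hp = 3.091

3.091


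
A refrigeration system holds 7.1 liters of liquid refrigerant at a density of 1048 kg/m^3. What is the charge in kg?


Charge = V * rho / 1000
Charge = 7.1 * 1048 / 1000
Charge = 7.44 kg

7.44


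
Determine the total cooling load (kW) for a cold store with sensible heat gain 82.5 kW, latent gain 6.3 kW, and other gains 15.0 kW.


Q_total = Q_s + Q_l + Q_misc
Q_total = 82.5 + 6.3 + 15.0
Q_total = 103.8 kW

103.8


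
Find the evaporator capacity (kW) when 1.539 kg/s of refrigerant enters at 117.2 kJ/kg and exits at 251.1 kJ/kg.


dh = 251.1 - 117.2 = 133.9 kJ/kg
Q_evap = m_dot * dh = 1.539 * 133.9
Q_evap = 206.07 kW

206.07


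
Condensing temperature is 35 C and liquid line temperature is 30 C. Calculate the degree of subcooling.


Subcooling = T_cond - T_liquid
Subcooling = 35 - 30
Subcooling = 5 K

5


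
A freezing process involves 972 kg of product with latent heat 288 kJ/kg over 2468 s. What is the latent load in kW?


Q_lat = m * h_fg / t
Q_lat = 972 * 288 / 2468
Q_lat = 113.43 kW

113.43


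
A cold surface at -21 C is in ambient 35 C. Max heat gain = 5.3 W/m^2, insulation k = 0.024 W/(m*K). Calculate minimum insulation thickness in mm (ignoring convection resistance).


dT = 35 - (-21) = 56 K
thickness = k * dT / q_max * 1000
thickness = 0.024 * 56 / 5.3 * 1000
thickness = 253.6 mm

253.6


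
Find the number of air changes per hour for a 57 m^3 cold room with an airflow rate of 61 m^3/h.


ACH = flow / volume
ACH = 61 / 57
ACH = 1.07

1.07


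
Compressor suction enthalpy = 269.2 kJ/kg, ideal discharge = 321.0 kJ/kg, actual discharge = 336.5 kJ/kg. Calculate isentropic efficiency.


dh_ideal = 321.0 - 269.2 = 51.8 kJ/kg
dh_actual = 336.5 - 269.2 = 67.3 kJ/kg
eta_s = dh_ideal / dh_actual = 51.8 / 67.3
eta_s = 0.7697

0.7697


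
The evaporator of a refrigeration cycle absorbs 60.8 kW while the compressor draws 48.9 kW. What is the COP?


COP = Q_evap / W
COP = 60.8 / 48.9
COP = 1.243

1.243


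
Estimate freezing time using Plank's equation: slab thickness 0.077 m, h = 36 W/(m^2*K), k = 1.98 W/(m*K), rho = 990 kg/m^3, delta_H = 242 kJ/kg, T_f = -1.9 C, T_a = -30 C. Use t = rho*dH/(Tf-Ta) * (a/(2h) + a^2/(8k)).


dT = -1.9 - (-30) = 28.1 K
term1 = a/(2h) = 0.077/(2*36) = 0.001069444444
term2 = a^2/(8k) = 0.077^2/(8*1.98) = 0.0003743055556
t = rho*dH*1000/dT * (term1 + term2)
t = 990*242*1000/28.1 * (0.001069444444 + 0.0003743055556)
t = 12309 s

12309


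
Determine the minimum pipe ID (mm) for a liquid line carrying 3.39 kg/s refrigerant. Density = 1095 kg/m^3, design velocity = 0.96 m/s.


A = m_dot / (rho * v) = 3.39 / (1095 * 0.96) = 0.003224885845 m^2
d = sqrt(4*A/pi) * 1000
d = 64.1 mm

64.1


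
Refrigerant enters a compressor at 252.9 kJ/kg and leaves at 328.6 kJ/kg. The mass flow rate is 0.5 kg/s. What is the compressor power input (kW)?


dh = 328.6 - 252.9 = 75.7 kJ/kg
W = m_dot * dh = 0.5 * 75.7 = 37.85 kW

37.85


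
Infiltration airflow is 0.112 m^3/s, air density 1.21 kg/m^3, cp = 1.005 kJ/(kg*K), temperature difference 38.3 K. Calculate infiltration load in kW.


Q = V_dot * rho * cp * dT
Q = 0.112 * 1.21 * 1.005 * 38.3
Q = 5.216 kW

5.216


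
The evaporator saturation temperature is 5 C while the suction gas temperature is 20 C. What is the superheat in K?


Superheat = T_suction - T_evap
Superheat = 20 - (5)
Superheat = 15 K

15


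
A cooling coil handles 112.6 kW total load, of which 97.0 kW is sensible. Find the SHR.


SHR = Q_sensible / Q_total
SHR = 97.0 / 112.6
SHR = 0.861

0.861


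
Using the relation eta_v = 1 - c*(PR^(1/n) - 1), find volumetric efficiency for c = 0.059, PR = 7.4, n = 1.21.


PR^(1/n) = 7.4^(1/1.21) = 5.22845437
eta_v = 1 - 0.059 * (5.22845437 - 1)
eta_v = 0.7505

0.7505


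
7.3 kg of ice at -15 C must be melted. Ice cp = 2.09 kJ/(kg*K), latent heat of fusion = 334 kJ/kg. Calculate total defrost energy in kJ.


Sensible heat = cp * dT = 2.09 * 15 = 31.35 kJ/kg
Total per kg = 31.35 + 334 = 365.35 kJ/kg
Q = m * total = 7.3 * 365.35
Q = 2667.1 kJ

2667.1


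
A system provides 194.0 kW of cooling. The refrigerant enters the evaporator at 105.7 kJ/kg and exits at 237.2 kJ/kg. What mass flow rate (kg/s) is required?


dh = 237.2 - 105.7 = 131.5 kJ/kg
m_dot = Q / dh = 194.0 / 131.5 = 1.4753 kg/s

1.4753


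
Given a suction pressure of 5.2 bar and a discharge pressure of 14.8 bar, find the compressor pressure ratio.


PR = P_high / P_low
PR = 14.8 / 5.2
PR = 2.846

2.846


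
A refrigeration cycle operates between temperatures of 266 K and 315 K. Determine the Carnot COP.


dT = 315 - 266 = 49 K
COP_carnot = T_cold / dT = 266 / 49
COP_carnot = 5.429

5.429


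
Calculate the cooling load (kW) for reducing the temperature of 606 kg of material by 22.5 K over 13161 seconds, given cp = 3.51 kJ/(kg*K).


Q = m * cp * dT / t
Q = 606 * 3.51 * 22.5 / 13161
Q = 3.636 kW

3.636


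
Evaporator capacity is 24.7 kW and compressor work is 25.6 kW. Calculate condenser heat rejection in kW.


Q_cond = Q_evap + W
Q_cond = 24.7 + 25.6
Q_cond = 50.3 kW

50.3


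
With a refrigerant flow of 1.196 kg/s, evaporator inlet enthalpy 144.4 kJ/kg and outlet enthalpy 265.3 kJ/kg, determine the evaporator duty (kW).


dh = 265.3 - 144.4 = 120.9 kJ/kg
Q_evap = m_dot * dh = 1.196 * 120.9
Q_evap = 144.6 kW

144.6


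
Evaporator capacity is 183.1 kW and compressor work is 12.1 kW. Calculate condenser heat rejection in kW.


Q_cond = Q_evap + W
Q_cond = 183.1 + 12.1
Q_cond = 195.2 kW

195.2


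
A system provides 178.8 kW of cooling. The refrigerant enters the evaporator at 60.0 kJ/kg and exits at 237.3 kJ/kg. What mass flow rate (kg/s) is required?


dh = 237.3 - 60.0 = 177.3 kJ/kg
m_dot = Q / dh = 178.8 / 177.3 = 1.0085 kg/s

1.0085


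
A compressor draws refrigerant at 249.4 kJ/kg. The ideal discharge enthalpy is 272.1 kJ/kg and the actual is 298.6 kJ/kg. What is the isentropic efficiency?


dh_ideal = 272.1 - 249.4 = 22.7 kJ/kg
dh_actual = 298.6 - 249.4 = 49.2 kJ/kg
eta_s = dh_ideal / dh_actual = 22.7 / 49.2
eta_s = 0.4614

0.4614


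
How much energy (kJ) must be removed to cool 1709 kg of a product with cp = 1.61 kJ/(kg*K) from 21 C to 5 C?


dT = 21 - (5) = 16 K
Q = m * cp * dT = 1709 * 1.61 * 16
Q = 44024 kJ

44024


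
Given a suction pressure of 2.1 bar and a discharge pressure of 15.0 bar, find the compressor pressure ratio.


PR = P_high / P_low
PR = 15.0 / 2.1
PR = 7.143

7.143


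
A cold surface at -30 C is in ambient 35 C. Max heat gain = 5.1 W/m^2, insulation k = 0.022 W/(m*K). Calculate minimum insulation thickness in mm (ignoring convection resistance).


dT = 35 - (-30) = 65 K
thickness = k * dT / q_max * 1000
thickness = 0.022 * 65 / 5.1 * 1000
thickness = 280.4 mm

280.4


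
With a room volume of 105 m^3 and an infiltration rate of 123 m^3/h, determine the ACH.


ACH = flow / volume
ACH = 123 / 105
ACH = 1.171

1.171


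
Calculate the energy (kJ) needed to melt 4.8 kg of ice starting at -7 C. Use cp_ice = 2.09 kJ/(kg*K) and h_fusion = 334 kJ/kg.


Sensible heat = cp * dT = 2.09 * 7 = 14.63 kJ/kg
Total per kg = 14.63 + 334 = 348.63 kJ/kg
Q = m * total = 4.8 * 348.63
Q = 1673.4 kJ

1673.4


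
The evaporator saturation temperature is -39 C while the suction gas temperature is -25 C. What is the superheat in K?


Superheat = T_suction - T_evap
Superheat = -25 - (-39)
Superheat = 14 K

14


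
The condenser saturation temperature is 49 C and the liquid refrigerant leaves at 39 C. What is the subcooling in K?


Subcooling = T_cond - T_liquid
Subcooling = 49 - 39
Subcooling = 10 K

10


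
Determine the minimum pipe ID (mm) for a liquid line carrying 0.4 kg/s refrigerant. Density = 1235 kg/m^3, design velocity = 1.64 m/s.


A = m_dot / (rho * v) = 0.4 / (1235 * 1.64) = 0.0001974918535 m^2
d = sqrt(4*A/pi) * 1000
d = 15.9 mm

15.9


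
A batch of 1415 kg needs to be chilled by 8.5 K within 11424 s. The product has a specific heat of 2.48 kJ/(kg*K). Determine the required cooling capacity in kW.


Q = m * cp * dT / t
Q = 1415 * 2.48 * 8.5 / 11424
Q = 2.611 kW

2.611


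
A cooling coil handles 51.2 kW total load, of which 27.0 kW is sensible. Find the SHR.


SHR = Q_sensible / Q_total
SHR = 27.0 / 51.2
SHR = 0.527

0.527


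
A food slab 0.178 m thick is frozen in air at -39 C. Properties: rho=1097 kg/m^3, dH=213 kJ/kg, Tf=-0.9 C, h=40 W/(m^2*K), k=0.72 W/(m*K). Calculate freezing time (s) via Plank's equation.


dT = -0.9 - (-39) = 38.1 K
term1 = a/(2h) = 0.178/(2*40) = 0.002225
term2 = a^2/(8k) = 0.178^2/(8*0.72) = 0.005500694444
t = rho*dH*1000/dT * (term1 + term2)
t = 1097*213*1000/38.1 * (0.002225 + 0.005500694444)
t = 47380 s

47380


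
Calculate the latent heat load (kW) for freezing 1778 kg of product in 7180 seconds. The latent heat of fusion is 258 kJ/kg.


Q_lat = m * h_fg / t
Q_lat = 1778 * 258 / 7180
Q_lat = 63.89 kW

63.89


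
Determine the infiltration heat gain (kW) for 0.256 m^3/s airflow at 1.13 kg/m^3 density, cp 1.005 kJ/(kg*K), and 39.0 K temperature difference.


Q = V_dot * rho * cp * dT
Q = 0.256 * 1.13 * 1.005 * 39.0
Q = 11.338 kW

11.338


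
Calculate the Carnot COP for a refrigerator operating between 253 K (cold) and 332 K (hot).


dT = 332 - 253 = 79 K
COP_carnot = T_cold / dT = 253 / 79
COP_carnot = 3.203

3.203


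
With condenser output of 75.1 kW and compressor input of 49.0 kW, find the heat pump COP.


COP_hp = Q_cond / W
COP_hp = 75.1 / 49.0
COP_hp = 1.533

1.533


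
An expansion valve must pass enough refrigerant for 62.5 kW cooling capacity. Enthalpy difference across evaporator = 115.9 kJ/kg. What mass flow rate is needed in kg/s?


m_dot = Q / dh
m_dot = 62.5 / 115.9
m_dot = 0.5393 kg/s

0.5393


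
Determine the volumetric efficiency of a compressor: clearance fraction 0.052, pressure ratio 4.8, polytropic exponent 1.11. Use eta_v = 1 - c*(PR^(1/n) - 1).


PR^(1/n) = 4.8^(1/1.11) = 4.10894989
eta_v = 1 - 0.052 * (4.10894989 - 1)
eta_v = 0.8383

0.8383


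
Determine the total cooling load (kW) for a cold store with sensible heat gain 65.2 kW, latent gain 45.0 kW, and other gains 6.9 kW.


Q_total = Q_s + Q_l + Q_misc
Q_total = 65.2 + 45.0 + 6.9
Q_total = 117.1 kW

117.1


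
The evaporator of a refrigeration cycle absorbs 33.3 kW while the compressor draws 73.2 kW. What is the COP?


COP = Q_evap / W
COP = 33.3 / 73.2
COP = 0.455

0.455


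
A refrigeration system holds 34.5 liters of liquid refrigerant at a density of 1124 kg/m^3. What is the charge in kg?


Charge = V * rho / 1000
Charge = 34.5 * 1124 / 1000
Charge = 38.78 kg

38.78


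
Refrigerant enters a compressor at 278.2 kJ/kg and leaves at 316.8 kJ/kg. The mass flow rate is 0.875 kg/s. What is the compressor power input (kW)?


dh = 316.8 - 278.2 = 38.6 kJ/kg
W = m_dot * dh = 0.875 * 38.6 = 33.78 kW

33.78


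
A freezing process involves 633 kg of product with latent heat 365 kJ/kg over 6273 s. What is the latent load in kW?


Q_lat = m * h_fg / t
Q_lat = 633 * 365 / 6273
Q_lat = 36.83 kW

36.83


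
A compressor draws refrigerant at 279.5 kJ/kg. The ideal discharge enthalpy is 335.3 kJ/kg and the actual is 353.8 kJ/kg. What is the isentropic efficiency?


dh_ideal = 335.3 - 279.5 = 55.8 kJ/kg
dh_actual = 353.8 - 279.5 = 74.3 kJ/kg
eta_s = dh_ideal / dh_actual = 55.8 / 74.3
eta_s = 0.751

0.751


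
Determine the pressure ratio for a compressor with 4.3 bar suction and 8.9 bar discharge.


PR = P_high / P_low
PR = 8.9 / 4.3
PR = 2.07

2.07


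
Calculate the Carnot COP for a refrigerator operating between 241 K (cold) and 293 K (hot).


dT = 293 - 241 = 52 K
COP_carnot = T_cold / dT = 241 / 52
COP_carnot = 4.635

4.635


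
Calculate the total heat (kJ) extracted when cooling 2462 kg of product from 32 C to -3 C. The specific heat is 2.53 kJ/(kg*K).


dT = 32 - (-3) = 35 K
Q = m * cp * dT = 2462 * 2.53 * 35
Q = 218010 kJ

218010


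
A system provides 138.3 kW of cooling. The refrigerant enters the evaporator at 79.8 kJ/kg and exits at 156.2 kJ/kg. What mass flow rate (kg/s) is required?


dh = 156.2 - 79.8 = 76.4 kJ/kg
m_dot = Q / dh = 138.3 / 76.4 = 1.8102 kg/s

1.8102


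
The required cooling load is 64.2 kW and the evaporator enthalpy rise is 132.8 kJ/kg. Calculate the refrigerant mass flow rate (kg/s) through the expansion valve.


m_dot = Q / dh
m_dot = 64.2 / 132.8
m_dot = 0.4834 kg/s

0.4834


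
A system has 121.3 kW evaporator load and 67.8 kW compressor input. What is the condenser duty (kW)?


Q_cond = Q_evap + W
Q_cond = 121.3 + 67.8
Q_cond = 189.1 kW

189.1


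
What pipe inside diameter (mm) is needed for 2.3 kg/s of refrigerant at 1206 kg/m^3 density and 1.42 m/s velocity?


A = m_dot / (rho * v) = 2.3 / (1206 * 1.42) = 0.001343050008 m^2
d = sqrt(4*A/pi) * 1000
d = 41.4 mm

41.4


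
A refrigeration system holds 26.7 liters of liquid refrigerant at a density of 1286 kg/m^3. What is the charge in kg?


Charge = V * rho / 1000
Charge = 26.7 * 1286 / 1000
Charge = 34.34 kg

34.34


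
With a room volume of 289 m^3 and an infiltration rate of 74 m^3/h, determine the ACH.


ACH = flow / volume
ACH = 74 / 289
ACH = 0.256

0.256


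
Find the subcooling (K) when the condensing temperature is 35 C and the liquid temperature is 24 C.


Subcooling = T_cond - T_liquid
Subcooling = 35 - 24
Subcooling = 11 K

11


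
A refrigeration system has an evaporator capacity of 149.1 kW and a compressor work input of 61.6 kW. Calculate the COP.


COP = Q_evap / W
COP = 149.1 / 61.6
COP = 2.42

2.42


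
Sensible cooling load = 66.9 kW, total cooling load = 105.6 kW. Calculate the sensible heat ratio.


SHR = Q_sensible / Q_total
SHR = 66.9 / 105.6
SHR = 0.634

0.634


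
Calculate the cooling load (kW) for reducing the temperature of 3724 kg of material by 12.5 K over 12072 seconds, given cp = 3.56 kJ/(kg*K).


Q = m * cp * dT / t
Q = 3724 * 3.56 * 12.5 / 12072
Q = 13.727 kW

13.727


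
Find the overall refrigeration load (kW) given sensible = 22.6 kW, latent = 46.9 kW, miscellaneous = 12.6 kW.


Q_total = Q_s + Q_l + Q_misc
Q_total = 22.6 + 46.9 + 12.6
Q_total = 82.1 kW

82.1


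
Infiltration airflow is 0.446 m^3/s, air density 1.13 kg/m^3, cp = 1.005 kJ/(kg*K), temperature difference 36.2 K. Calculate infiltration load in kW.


Q = V_dot * rho * cp * dT
Q = 0.446 * 1.13 * 1.005 * 36.2
Q = 18.335 kW

18.335


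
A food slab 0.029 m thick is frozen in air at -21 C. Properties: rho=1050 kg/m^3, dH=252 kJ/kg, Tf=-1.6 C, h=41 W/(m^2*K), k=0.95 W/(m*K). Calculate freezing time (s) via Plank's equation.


dT = -1.6 - (-21) = 19.4 K
term1 = a/(2h) = 0.029/(2*41) = 0.0003536585366
term2 = a^2/(8k) = 0.029^2/(8*0.95) = 0.0001106578947
t = rho*dH*1000/dT * (term1 + term2)
t = 1050*252*1000/19.4 * (0.0003536585366 + 0.0001106578947)
t = 6333 s

6333


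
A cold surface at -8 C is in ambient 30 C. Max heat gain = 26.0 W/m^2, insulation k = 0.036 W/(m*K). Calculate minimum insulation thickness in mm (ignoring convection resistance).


dT = 30 - (-8) = 38 K
thickness = k * dT / q_max * 1000
thickness = 0.036 * 38 / 26.0 * 1000
thickness = 52.6 mm

52.6


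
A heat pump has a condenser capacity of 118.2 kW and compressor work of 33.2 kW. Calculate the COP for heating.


COP_hp = Q_cond / W
COP_hp = 118.2 / 33.2
COP_hp = 3.56

3.56


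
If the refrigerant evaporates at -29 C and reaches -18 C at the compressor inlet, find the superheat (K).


Superheat = T_suction - T_evap
Superheat = -18 - (-29)
Superheat = 11 K

11


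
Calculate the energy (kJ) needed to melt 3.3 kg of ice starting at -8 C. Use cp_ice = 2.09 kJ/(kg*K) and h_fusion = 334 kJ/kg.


Sensible heat = cp * dT = 2.09 * 8 = 16.72 kJ/kg
Total per kg = 16.72 + 334 = 350.72 kJ/kg
Q = m * total = 3.3 * 350.72
Q = 1157.4 kJ

1157.4


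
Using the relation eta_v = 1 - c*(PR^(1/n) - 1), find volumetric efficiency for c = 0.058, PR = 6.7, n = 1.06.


PR^(1/n) = 6.7^(1/1.06) = 6.01611115
eta_v = 1 - 0.058 * (6.01611115 - 1)
eta_v = 0.7091

0.7091


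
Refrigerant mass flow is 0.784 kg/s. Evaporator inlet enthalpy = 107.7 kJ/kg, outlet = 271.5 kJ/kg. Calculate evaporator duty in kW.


dh = 271.5 - 107.7 = 163.8 kJ/kg
Q_evap = m_dot * dh = 0.784 * 163.8
Q_evap = 128.42 kW

128.42


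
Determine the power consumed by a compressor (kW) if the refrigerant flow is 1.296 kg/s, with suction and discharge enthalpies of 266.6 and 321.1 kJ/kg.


dh = 321.1 - 266.6 = 54.5 kJ/kg
W = m_dot * dh = 1.296 * 54.5 = 70.63 kW

70.63


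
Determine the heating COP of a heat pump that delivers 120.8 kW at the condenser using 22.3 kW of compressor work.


COP_hp = Q_cond / W
COP_hp = 120.8 / 22.3
COP_hp = 5.417

5.417


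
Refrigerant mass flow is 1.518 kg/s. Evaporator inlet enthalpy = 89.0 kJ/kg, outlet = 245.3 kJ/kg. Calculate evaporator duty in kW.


dh = 245.3 - 89.0 = 156.3 kJ/kg
Q_evap = m_dot * dh = 1.518 * 156.3
Q_evap = 237.26 kW

237.26


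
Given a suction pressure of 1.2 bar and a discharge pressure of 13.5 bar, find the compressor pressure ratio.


PR = P_high / P_low
PR = 13.5 / 1.2
PR = 11.25

11.25


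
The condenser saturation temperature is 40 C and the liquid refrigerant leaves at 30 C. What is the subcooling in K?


Subcooling = T_cond - T_liquid
Subcooling = 40 - 30
Subcooling = 10 K

10


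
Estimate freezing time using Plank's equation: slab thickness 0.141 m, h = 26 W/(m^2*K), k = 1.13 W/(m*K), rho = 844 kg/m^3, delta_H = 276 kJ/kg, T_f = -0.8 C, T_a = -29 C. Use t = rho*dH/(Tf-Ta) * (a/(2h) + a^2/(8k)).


dT = -0.8 - (-29) = 28.2 K
term1 = a/(2h) = 0.141/(2*26) = 0.002711538462
term2 = a^2/(8k) = 0.141^2/(8*1.13) = 0.002199225664
t = rho*dH*1000/dT * (term1 + term2)
t = 844*276*1000/28.2 * (0.002711538462 + 0.002199225664)
t = 40565 s

40565


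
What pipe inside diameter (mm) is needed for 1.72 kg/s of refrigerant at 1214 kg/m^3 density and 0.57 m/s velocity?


A = m_dot / (rho * v) = 1.72 / (1214 * 0.57) = 0.002485620972 m^2
d = sqrt(4*A/pi) * 1000
d = 56.3 mm

56.3


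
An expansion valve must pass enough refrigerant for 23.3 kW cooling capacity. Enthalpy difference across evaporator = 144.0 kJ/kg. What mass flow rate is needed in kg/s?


m_dot = Q / dh
m_dot = 23.3 / 144.0
m_dot = 0.1618 kg/s

0.1618


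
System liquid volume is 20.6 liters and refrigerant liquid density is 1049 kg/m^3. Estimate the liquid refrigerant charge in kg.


Charge = V * rho / 1000
Charge = 20.6 * 1049 / 1000
Charge = 21.61 kg

21.61


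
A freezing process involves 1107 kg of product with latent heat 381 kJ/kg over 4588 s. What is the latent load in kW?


Q_lat = m * h_fg / t
Q_lat = 1107 * 381 / 4588
Q_lat = 91.93 kW

91.93


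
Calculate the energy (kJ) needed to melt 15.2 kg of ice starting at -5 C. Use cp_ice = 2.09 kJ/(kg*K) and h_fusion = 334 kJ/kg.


Sensible heat = cp * dT = 2.09 * 5 = 10.45 kJ/kg
Total per kg = 10.45 + 334 = 344.45 kJ/kg
Q = m * total = 15.2 * 344.45
Q = 5235.6 kJ

5235.6


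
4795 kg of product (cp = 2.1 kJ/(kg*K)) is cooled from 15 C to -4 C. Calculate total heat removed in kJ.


dT = 15 - (-4) = 19 K
Q = m * cp * dT = 4795 * 2.1 * 19
Q = 191321 kJ

191321


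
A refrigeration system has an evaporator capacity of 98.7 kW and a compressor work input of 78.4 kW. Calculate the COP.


COP = Q_evap / W
COP = 98.7 / 78.4
COP = 1.259

1.259


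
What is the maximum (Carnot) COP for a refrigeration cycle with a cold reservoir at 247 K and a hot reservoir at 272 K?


dT = 272 - 247 = 25 K
COP_carnot = T_cold / dT = 247 / 25
COP_carnot = 9.88

9.88


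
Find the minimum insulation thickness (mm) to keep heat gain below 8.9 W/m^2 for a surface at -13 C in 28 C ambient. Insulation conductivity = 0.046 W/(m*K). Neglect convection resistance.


dT = 28 - (-13) = 41 K
thickness = k * dT / q_max * 1000
thickness = 0.046 * 41 / 8.9 * 1000
thickness = 211.9 mm

211.9


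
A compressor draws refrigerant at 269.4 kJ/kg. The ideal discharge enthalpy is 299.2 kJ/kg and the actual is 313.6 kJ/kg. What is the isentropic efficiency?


dh_ideal = 299.2 - 269.4 = 29.8 kJ/kg
dh_actual = 313.6 - 269.4 = 44.2 kJ/kg
eta_s = dh_ideal / dh_actual = 29.8 / 44.2
eta_s = 0.6742

0.6742


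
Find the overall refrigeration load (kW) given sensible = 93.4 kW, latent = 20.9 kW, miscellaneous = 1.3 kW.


Q_total = Q_s + Q_l + Q_misc
Q_total = 93.4 + 20.9 + 1.3
Q_total = 115.6 kW

115.6


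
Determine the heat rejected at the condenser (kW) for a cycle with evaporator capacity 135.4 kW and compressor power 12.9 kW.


Q_cond = Q_evap + W
Q_cond = 135.4 + 12.9
Q_cond = 148.3 kW

148.3


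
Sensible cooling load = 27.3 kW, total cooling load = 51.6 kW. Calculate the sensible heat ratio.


SHR = Q_sensible / Q_total
SHR = 27.3 / 51.6
SHR = 0.529

0.529


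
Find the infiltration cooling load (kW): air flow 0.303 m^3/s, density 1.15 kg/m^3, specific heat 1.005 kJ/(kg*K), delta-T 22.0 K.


Q = V_dot * rho * cp * dT
Q = 0.303 * 1.15 * 1.005 * 22.0
Q = 7.704 kW

7.704


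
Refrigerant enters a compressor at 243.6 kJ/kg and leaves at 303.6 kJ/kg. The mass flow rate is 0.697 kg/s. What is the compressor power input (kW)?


dh = 303.6 - 243.6 = 60.0 kJ/kg
W = m_dot * dh = 0.697 * 60.0 = 41.82 kW

41.82


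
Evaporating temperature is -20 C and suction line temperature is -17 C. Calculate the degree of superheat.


Superheat = T_suction - T_evap
Superheat = -17 - (-20)
Superheat = 3 K

3


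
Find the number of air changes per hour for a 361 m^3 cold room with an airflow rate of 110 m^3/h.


ACH = flow / volume
ACH = 110 / 361
ACH = 0.305

0.305


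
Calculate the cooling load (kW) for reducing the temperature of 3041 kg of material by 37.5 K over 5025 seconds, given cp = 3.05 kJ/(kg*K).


Q = m * cp * dT / t
Q = 3041 * 3.05 * 37.5 / 5025
Q = 69.217 kW

69.217


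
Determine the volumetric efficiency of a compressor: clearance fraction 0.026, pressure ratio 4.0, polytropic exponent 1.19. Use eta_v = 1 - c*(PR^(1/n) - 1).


PR^(1/n) = 4.0^(1/1.19) = 3.20577299
eta_v = 1 - 0.026 * (3.20577299 - 1)
eta_v = 0.9426

0.9426


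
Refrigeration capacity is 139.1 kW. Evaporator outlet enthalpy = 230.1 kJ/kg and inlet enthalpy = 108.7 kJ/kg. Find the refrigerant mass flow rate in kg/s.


dh = 230.1 - 108.7 = 121.4 kJ/kg
m_dot = Q / dh = 139.1 / 121.4 = 1.1458 kg/s

1.1458


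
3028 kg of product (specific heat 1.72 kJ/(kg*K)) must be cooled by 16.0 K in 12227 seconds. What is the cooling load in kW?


Q = m * cp * dT / t
Q = 3028 * 1.72 * 16.0 / 12227
Q = 6.815 kW

6.815


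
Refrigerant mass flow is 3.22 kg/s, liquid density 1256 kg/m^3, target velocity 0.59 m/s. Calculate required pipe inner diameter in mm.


A = m_dot / (rho * v) = 3.22 / (1256 * 0.59) = 0.004345244521 m^2
d = sqrt(4*A/pi) * 1000
d = 74.4 mm

74.4


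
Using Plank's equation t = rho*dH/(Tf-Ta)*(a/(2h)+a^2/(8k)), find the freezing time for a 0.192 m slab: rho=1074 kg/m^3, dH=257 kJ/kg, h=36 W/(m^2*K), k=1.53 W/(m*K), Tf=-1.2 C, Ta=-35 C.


dT = -1.2 - (-35) = 33.8 K
term1 = a/(2h) = 0.192/(2*36) = 0.002666666667
term2 = a^2/(8k) = 0.192^2/(8*1.53) = 0.003011764706
t = rho*dH*1000/dT * (term1 + term2)
t = 1074*257*1000/33.8 * (0.002666666667 + 0.003011764706)
t = 46371 s

46371


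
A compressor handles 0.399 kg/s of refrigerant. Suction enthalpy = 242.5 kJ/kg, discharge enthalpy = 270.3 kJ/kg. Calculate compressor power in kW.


dh = 270.3 - 242.5 = 27.8 kJ/kg
W = m_dot * dh = 0.399 * 27.8 = 11.09 kW

11.09


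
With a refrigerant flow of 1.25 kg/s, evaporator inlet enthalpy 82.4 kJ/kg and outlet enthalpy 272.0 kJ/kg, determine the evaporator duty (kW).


dh = 272.0 - 82.4 = 189.6 kJ/kg
Q_evap = m_dot * dh = 1.25 * 189.6
Q_evap = 237.0 kW

237.0


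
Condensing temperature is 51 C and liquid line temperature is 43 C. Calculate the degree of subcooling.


Subcooling = T_cond - T_liquid
Subcooling = 51 - 43
Subcooling = 8 K

8


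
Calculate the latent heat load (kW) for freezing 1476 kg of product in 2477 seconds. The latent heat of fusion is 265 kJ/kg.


Q_lat = m * h_fg / t
Q_lat = 1476 * 265 / 2477
Q_lat = 157.91 kW

157.91


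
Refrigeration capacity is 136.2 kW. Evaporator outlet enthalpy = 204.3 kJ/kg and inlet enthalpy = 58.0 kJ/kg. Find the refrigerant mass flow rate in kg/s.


dh = 204.3 - 58.0 = 146.3 kJ/kg
m_dot = Q / dh = 136.2 / 146.3 = 0.931 kg/s

0.931


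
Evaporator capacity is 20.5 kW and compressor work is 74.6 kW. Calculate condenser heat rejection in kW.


Q_cond = Q_evap + W
Q_cond = 20.5 + 74.6
Q_cond = 95.1 kW

95.1


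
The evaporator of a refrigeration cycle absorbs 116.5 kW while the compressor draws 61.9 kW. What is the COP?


COP = Q_evap / W
COP = 116.5 / 61.9
COP = 1.882

1.882


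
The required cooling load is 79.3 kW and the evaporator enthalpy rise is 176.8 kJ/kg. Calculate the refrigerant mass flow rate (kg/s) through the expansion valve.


m_dot = Q / dh
m_dot = 79.3 / 176.8
m_dot = 0.4485 kg/s

0.4485


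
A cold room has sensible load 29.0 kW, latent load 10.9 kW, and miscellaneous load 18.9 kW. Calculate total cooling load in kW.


Q_total = Q_s + Q_l + Q_misc
Q_total = 29.0 + 10.9 + 18.9
Q_total = 58.8 kW

58.8


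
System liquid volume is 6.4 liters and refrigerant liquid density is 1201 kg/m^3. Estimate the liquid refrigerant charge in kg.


Charge = V * rho / 1000
Charge = 6.4 * 1201 / 1000
Charge = 7.69 kg

7.69


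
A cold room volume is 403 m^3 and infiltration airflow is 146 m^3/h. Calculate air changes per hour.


ACH = flow / volume
ACH = 146 / 403
ACH = 0.362

0.362


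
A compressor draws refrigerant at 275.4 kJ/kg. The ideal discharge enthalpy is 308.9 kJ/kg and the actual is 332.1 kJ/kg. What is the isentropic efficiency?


dh_ideal = 308.9 - 275.4 = 33.5 kJ/kg
dh_actual = 332.1 - 275.4 = 56.7 kJ/kg
eta_s = dh_ideal / dh_actual = 33.5 / 56.7
eta_s = 0.5908

0.5908


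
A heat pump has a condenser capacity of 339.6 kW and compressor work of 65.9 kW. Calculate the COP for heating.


COP_hp = Q_cond / W
COP_hp = 339.6 / 65.9
COP_hp = 5.153

5.153


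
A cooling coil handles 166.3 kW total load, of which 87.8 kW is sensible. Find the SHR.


SHR = Q_sensible / Q_total
SHR = 87.8 / 166.3
SHR = 0.528

0.528


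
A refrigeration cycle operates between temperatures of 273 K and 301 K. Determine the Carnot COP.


dT = 301 - 273 = 28 K
COP_carnot = T_cold / dT = 273 / 28
COP_carnot = 9.75

9.75


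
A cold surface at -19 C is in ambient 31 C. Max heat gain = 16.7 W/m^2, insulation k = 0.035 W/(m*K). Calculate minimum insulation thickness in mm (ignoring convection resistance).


dT = 31 - (-19) = 50 K
thickness = k * dT / q_max * 1000
thickness = 0.035 * 50 / 16.7 * 1000
thickness = 104.8 mm

104.8


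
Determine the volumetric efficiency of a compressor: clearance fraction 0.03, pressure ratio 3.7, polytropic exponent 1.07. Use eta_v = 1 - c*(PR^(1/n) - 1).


PR^(1/n) = 3.7^(1/1.07) = 3.39648459
eta_v = 1 - 0.03 * (3.39648459 - 1)
eta_v = 0.9281

0.9281


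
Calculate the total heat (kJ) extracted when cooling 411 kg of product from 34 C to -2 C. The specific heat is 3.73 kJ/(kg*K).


dT = 34 - (-2) = 36 K
Q = m * cp * dT = 411 * 3.73 * 36
Q = 55189 kJ

55189


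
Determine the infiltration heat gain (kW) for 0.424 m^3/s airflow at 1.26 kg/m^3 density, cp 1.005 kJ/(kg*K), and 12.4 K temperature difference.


Q = V_dot * rho * cp * dT
Q = 0.424 * 1.26 * 1.005 * 12.4
Q = 6.658 kW

6.658


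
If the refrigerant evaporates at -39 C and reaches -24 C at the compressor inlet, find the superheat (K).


Superheat = T_suction - T_evap
Superheat = -24 - (-39)
Superheat = 15 K

15


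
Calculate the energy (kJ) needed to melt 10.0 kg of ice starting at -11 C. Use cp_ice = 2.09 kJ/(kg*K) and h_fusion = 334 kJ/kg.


Sensible heat = cp * dT = 2.09 * 11 = 22.99 kJ/kg
Total per kg = 22.99 + 334 = 356.99 kJ/kg
Q = m * total = 10.0 * 356.99
Q = 3569.9 kJ

3569.9


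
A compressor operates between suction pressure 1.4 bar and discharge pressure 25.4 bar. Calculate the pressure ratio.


PR = P_high / P_low
PR = 25.4 / 1.4
PR = 18.143

18.143


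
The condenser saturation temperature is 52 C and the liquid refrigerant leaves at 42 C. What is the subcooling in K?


Subcooling = T_cond - T_liquid
Subcooling = 52 - 42
Subcooling = 10 K

10


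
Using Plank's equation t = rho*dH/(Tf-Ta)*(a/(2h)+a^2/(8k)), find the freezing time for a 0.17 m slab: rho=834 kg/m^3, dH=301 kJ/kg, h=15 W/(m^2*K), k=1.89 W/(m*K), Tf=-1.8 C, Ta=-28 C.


dT = -1.8 - (-28) = 26.2 K
term1 = a/(2h) = 0.17/(2*15) = 0.005666666667
term2 = a^2/(8k) = 0.17^2/(8*1.89) = 0.001911375661
t = rho*dH*1000/dT * (term1 + term2)
t = 834*301*1000/26.2 * (0.005666666667 + 0.001911375661)
t = 72609 s

72609


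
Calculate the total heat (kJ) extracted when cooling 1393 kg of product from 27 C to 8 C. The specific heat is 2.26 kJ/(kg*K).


dT = 27 - (8) = 19 K
Q = m * cp * dT = 1393 * 2.26 * 19
Q = 59815 kJ

59815


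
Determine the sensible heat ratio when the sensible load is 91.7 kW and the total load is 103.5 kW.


SHR = Q_sensible / Q_total
SHR = 91.7 / 103.5
SHR = 0.886

0.886


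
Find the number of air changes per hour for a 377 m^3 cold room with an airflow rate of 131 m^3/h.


ACH = flow / volume
ACH = 131 / 377
ACH = 0.347

0.347


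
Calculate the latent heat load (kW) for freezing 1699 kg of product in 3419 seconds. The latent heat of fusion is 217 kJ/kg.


Q_lat = m * h_fg / t
Q_lat = 1699 * 217 / 3419
Q_lat = 107.83 kW

107.83


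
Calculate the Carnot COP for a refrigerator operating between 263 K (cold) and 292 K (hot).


dT = 292 - 263 = 29 K
COP_carnot = T_cold / dT = 263 / 29
COP_carnot = 9.069

9.069


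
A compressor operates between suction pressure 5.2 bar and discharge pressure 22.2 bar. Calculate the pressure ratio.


PR = P_high / P_low
PR = 22.2 / 5.2
PR = 4.269

4.269


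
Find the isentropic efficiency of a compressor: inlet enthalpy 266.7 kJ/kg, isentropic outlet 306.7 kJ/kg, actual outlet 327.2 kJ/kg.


dh_ideal = 306.7 - 266.7 = 40.0 kJ/kg
dh_actual = 327.2 - 266.7 = 60.5 kJ/kg
eta_s = dh_ideal / dh_actual = 40.0 / 60.5
eta_s = 0.6612

0.6612


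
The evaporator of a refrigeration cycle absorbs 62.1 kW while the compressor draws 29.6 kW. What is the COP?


COP = Q_evap / W
COP = 62.1 / 29.6
COP = 2.098

2.098


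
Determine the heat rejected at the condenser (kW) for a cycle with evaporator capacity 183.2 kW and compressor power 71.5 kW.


Q_cond = Q_evap + W
Q_cond = 183.2 + 71.5
Q_cond = 254.7 kW

254.7


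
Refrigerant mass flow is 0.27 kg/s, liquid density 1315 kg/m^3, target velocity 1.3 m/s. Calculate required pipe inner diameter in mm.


A = m_dot / (rho * v) = 0.27 / (1315 * 1.3) = 0.0001579409184 m^2
d = sqrt(4*A/pi) * 1000
d = 14.2 mm

14.2


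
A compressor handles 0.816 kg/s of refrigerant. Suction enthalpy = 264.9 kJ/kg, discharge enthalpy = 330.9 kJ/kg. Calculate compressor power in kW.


dh = 330.9 - 264.9 = 66.0 kJ/kg
W = m_dot * dh = 0.816 * 66.0 = 53.86 kW

53.86


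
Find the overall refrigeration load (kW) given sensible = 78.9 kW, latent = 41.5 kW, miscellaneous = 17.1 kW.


Q_total = Q_s + Q_l + Q_misc
Q_total = 78.9 + 41.5 + 17.1
Q_total = 137.5 kW

137.5


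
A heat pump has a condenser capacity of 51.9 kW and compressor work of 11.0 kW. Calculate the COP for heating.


COP_hp = Q_cond / W
COP_hp = 51.9 / 11.0
COP_hp = 4.718

4.718


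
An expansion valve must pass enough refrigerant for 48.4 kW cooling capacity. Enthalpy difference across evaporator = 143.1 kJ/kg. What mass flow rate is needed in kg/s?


m_dot = Q / dh
m_dot = 48.4 / 143.1
m_dot = 0.3382 kg/s

0.3382


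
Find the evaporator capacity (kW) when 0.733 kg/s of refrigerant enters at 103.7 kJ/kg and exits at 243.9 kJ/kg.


dh = 243.9 - 103.7 = 140.2 kJ/kg
Q_evap = m_dot * dh = 0.733 * 140.2
Q_evap = 102.77 kW

102.77


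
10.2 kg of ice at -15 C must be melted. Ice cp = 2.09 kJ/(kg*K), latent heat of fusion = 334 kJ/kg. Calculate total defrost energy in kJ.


Sensible heat = cp * dT = 2.09 * 15 = 31.35 kJ/kg
Total per kg = 31.35 + 334 = 365.35 kJ/kg
Q = m * total = 10.2 * 365.35
Q = 3726.6 kJ

3726.6


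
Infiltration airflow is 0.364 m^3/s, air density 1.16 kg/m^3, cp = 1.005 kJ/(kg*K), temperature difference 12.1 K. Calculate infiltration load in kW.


Q = V_dot * rho * cp * dT
Q = 0.364 * 1.16 * 1.005 * 12.1
Q = 5.135 kW

5.135


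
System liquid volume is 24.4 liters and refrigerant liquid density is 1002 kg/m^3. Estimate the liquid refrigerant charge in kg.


Charge = V * rho / 1000
Charge = 24.4 * 1002 / 1000
Charge = 24.45 kg

24.45


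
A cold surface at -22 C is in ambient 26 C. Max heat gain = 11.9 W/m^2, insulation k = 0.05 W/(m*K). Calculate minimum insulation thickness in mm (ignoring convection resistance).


dT = 26 - (-22) = 48 K
thickness = k * dT / q_max * 1000
thickness = 0.05 * 48 / 11.9 * 1000
thickness = 201.7 mm

201.7


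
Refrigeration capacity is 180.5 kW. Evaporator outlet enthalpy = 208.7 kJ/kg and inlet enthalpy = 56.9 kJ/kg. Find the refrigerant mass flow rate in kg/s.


dh = 208.7 - 56.9 = 151.8 kJ/kg
m_dot = Q / dh = 180.5 / 151.8 = 1.1891 kg/s

1.1891


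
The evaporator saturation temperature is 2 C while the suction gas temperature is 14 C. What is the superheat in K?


Superheat = T_suction - T_evap
Superheat = 14 - (2)
Superheat = 12 K

12


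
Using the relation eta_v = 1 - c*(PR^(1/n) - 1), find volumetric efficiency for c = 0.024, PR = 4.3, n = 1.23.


PR^(1/n) = 4.3^(1/1.23) = 3.27352004
eta_v = 1 - 0.024 * (3.27352004 - 1)
eta_v = 0.9454

0.9454


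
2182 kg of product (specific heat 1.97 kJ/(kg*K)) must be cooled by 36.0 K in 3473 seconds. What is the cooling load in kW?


Q = m * cp * dT / t
Q = 2182 * 1.97 * 36.0 / 3473
Q = 44.557 kW

44.557


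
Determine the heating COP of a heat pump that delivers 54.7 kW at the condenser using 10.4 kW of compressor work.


COP_hp = Q_cond / W
COP_hp = 54.7 / 10.4
COP_hp = 5.26

5.26


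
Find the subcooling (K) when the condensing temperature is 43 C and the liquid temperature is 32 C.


Subcooling = T_cond - T_liquid
Subcooling = 43 - 32
Subcooling = 11 K

11


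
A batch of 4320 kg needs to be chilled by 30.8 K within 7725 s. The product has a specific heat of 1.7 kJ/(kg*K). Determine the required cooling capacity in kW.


Q = m * cp * dT / t
Q = 4320 * 1.7 * 30.8 / 7725
Q = 29.281 kW

29.281


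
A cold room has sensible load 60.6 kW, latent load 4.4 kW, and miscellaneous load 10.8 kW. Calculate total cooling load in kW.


Q_total = Q_s + Q_l + Q_misc
Q_total = 60.6 + 4.4 + 10.8
Q_total = 75.8 kW

75.8


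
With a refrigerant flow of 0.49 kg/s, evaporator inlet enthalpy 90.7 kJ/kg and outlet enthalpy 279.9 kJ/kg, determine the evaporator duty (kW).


dh = 279.9 - 90.7 = 189.2 kJ/kg
Q_evap = m_dot * dh = 0.49 * 189.2
Q_evap = 92.71 kW

92.71


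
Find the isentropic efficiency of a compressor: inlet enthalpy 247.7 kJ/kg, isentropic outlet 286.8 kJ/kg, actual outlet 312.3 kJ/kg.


dh_ideal = 286.8 - 247.7 = 39.1 kJ/kg
dh_actual = 312.3 - 247.7 = 64.6 kJ/kg
eta_s = dh_ideal / dh_actual = 39.1 / 64.6
eta_s = 0.6053

0.6053


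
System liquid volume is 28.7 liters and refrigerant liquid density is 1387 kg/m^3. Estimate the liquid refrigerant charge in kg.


Charge = V * rho / 1000
Charge = 28.7 * 1387 / 1000
Charge = 39.81 kg

39.81


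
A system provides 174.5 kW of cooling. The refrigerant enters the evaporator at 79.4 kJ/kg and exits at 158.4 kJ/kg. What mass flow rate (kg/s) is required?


dh = 158.4 - 79.4 = 79.0 kJ/kg
m_dot = Q / dh = 174.5 / 79.0 = 2.2089 kg/s

2.2089


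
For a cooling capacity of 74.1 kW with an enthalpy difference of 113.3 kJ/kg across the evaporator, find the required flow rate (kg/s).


m_dot = Q / dh
m_dot = 74.1 / 113.3
m_dot = 0.654 kg/s

0.654


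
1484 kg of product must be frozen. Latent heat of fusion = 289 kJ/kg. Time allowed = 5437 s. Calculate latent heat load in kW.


Q_lat = m * h_fg / t
Q_lat = 1484 * 289 / 5437
Q_lat = 78.88 kW

78.88


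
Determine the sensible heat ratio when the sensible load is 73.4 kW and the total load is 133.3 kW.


SHR = Q_sensible / Q_total
SHR = 73.4 / 133.3
SHR = 0.551

0.551


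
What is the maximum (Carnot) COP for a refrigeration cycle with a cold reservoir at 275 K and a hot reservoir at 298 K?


dT = 298 - 275 = 23 K
COP_carnot = T_cold / dT = 275 / 23
COP_carnot = 11.957

11.957
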